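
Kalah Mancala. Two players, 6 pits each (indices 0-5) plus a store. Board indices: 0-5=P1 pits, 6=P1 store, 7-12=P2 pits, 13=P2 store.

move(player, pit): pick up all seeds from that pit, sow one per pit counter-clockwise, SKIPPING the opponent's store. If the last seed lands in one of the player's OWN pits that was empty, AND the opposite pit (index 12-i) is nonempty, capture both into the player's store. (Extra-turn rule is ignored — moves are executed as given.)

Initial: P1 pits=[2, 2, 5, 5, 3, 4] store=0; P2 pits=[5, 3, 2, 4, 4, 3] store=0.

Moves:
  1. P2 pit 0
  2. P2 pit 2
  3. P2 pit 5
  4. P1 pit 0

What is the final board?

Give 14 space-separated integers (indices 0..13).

Move 1: P2 pit0 -> P1=[2,2,5,5,3,4](0) P2=[0,4,3,5,5,4](0)
Move 2: P2 pit2 -> P1=[2,2,5,5,3,4](0) P2=[0,4,0,6,6,5](0)
Move 3: P2 pit5 -> P1=[3,3,6,6,3,4](0) P2=[0,4,0,6,6,0](1)
Move 4: P1 pit0 -> P1=[0,4,7,7,3,4](0) P2=[0,4,0,6,6,0](1)

Answer: 0 4 7 7 3 4 0 0 4 0 6 6 0 1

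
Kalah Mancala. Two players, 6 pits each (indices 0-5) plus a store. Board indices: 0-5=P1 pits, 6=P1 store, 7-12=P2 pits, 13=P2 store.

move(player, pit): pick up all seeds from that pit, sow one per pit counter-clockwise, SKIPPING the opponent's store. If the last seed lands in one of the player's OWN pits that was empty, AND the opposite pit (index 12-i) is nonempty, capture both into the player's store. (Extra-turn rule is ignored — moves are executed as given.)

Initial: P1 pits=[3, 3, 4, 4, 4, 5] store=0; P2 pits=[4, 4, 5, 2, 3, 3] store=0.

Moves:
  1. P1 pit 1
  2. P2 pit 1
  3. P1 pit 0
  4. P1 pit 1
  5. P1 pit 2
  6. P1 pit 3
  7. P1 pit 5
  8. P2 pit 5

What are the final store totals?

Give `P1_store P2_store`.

Move 1: P1 pit1 -> P1=[3,0,5,5,5,5](0) P2=[4,4,5,2,3,3](0)
Move 2: P2 pit1 -> P1=[3,0,5,5,5,5](0) P2=[4,0,6,3,4,4](0)
Move 3: P1 pit0 -> P1=[0,1,6,6,5,5](0) P2=[4,0,6,3,4,4](0)
Move 4: P1 pit1 -> P1=[0,0,7,6,5,5](0) P2=[4,0,6,3,4,4](0)
Move 5: P1 pit2 -> P1=[0,0,0,7,6,6](1) P2=[5,1,7,3,4,4](0)
Move 6: P1 pit3 -> P1=[0,0,0,0,7,7](2) P2=[6,2,8,4,4,4](0)
Move 7: P1 pit5 -> P1=[0,0,0,0,7,0](3) P2=[7,3,9,5,5,5](0)
Move 8: P2 pit5 -> P1=[1,1,1,1,7,0](3) P2=[7,3,9,5,5,0](1)

Answer: 3 1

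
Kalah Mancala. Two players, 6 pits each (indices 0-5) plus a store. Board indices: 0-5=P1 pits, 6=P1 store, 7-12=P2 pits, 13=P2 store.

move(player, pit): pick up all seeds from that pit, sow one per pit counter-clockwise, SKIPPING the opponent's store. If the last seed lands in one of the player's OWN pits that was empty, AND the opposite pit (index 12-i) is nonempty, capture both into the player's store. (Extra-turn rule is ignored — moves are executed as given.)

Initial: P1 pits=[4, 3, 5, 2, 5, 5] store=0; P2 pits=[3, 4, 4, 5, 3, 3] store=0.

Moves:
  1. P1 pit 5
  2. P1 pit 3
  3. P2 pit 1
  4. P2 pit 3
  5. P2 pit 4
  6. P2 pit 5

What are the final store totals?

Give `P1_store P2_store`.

Move 1: P1 pit5 -> P1=[4,3,5,2,5,0](1) P2=[4,5,5,6,3,3](0)
Move 2: P1 pit3 -> P1=[4,3,5,0,6,0](6) P2=[0,5,5,6,3,3](0)
Move 3: P2 pit1 -> P1=[4,3,5,0,6,0](6) P2=[0,0,6,7,4,4](1)
Move 4: P2 pit3 -> P1=[5,4,6,1,6,0](6) P2=[0,0,6,0,5,5](2)
Move 5: P2 pit4 -> P1=[6,5,7,1,6,0](6) P2=[0,0,6,0,0,6](3)
Move 6: P2 pit5 -> P1=[7,6,8,2,7,0](6) P2=[0,0,6,0,0,0](4)

Answer: 6 4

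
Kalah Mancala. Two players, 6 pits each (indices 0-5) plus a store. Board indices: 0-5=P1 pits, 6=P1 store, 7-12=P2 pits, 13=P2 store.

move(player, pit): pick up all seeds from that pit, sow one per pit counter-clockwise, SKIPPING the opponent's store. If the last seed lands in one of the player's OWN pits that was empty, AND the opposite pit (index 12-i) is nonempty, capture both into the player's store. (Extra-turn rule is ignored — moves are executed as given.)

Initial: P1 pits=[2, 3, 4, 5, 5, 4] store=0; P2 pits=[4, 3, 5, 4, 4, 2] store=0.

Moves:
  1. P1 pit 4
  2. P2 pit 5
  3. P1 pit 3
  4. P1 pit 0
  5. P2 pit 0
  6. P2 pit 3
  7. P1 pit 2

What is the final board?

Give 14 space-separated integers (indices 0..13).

Move 1: P1 pit4 -> P1=[2,3,4,5,0,5](1) P2=[5,4,6,4,4,2](0)
Move 2: P2 pit5 -> P1=[3,3,4,5,0,5](1) P2=[5,4,6,4,4,0](1)
Move 3: P1 pit3 -> P1=[3,3,4,0,1,6](2) P2=[6,5,6,4,4,0](1)
Move 4: P1 pit0 -> P1=[0,4,5,0,1,6](9) P2=[6,5,0,4,4,0](1)
Move 5: P2 pit0 -> P1=[0,4,5,0,1,6](9) P2=[0,6,1,5,5,1](2)
Move 6: P2 pit3 -> P1=[1,5,5,0,1,6](9) P2=[0,6,1,0,6,2](3)
Move 7: P1 pit2 -> P1=[1,5,0,1,2,7](10) P2=[1,6,1,0,6,2](3)

Answer: 1 5 0 1 2 7 10 1 6 1 0 6 2 3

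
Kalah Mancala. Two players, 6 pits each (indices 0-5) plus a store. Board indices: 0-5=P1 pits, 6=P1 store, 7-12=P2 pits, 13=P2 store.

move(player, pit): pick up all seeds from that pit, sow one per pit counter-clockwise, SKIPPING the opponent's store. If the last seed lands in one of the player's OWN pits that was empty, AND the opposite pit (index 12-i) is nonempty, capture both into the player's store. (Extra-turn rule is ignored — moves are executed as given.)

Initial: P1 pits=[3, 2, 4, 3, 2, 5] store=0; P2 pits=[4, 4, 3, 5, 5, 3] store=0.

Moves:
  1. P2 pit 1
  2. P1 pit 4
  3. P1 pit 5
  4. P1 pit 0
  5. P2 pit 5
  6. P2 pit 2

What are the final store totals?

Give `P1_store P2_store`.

Move 1: P2 pit1 -> P1=[3,2,4,3,2,5](0) P2=[4,0,4,6,6,4](0)
Move 2: P1 pit4 -> P1=[3,2,4,3,0,6](1) P2=[4,0,4,6,6,4](0)
Move 3: P1 pit5 -> P1=[3,2,4,3,0,0](2) P2=[5,1,5,7,7,4](0)
Move 4: P1 pit0 -> P1=[0,3,5,4,0,0](2) P2=[5,1,5,7,7,4](0)
Move 5: P2 pit5 -> P1=[1,4,6,4,0,0](2) P2=[5,1,5,7,7,0](1)
Move 6: P2 pit2 -> P1=[2,4,6,4,0,0](2) P2=[5,1,0,8,8,1](2)

Answer: 2 2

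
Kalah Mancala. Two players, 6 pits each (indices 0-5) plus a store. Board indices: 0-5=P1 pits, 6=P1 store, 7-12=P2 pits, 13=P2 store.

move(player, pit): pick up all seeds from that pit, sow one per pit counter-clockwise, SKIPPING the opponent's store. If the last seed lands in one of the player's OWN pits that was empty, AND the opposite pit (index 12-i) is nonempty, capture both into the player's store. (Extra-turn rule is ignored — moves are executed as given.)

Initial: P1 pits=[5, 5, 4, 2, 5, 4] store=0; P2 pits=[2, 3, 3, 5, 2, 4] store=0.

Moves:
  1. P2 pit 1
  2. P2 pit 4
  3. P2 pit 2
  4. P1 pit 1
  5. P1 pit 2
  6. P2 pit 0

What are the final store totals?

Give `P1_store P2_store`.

Answer: 2 2

Derivation:
Move 1: P2 pit1 -> P1=[5,5,4,2,5,4](0) P2=[2,0,4,6,3,4](0)
Move 2: P2 pit4 -> P1=[6,5,4,2,5,4](0) P2=[2,0,4,6,0,5](1)
Move 3: P2 pit2 -> P1=[6,5,4,2,5,4](0) P2=[2,0,0,7,1,6](2)
Move 4: P1 pit1 -> P1=[6,0,5,3,6,5](1) P2=[2,0,0,7,1,6](2)
Move 5: P1 pit2 -> P1=[6,0,0,4,7,6](2) P2=[3,0,0,7,1,6](2)
Move 6: P2 pit0 -> P1=[6,0,0,4,7,6](2) P2=[0,1,1,8,1,6](2)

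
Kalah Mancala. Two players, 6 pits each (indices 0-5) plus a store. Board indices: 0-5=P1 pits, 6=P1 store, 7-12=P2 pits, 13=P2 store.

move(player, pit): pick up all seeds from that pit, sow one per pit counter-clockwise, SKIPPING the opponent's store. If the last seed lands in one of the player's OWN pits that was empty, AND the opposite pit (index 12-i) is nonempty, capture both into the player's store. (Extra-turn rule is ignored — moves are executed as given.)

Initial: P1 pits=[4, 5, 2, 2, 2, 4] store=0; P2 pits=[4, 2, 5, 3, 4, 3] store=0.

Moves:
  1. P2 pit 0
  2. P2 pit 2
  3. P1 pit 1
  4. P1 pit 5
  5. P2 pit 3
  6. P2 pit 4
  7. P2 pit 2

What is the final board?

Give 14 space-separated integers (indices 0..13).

Move 1: P2 pit0 -> P1=[4,5,2,2,2,4](0) P2=[0,3,6,4,5,3](0)
Move 2: P2 pit2 -> P1=[5,6,2,2,2,4](0) P2=[0,3,0,5,6,4](1)
Move 3: P1 pit1 -> P1=[5,0,3,3,3,5](1) P2=[1,3,0,5,6,4](1)
Move 4: P1 pit5 -> P1=[5,0,3,3,3,0](2) P2=[2,4,1,6,6,4](1)
Move 5: P2 pit3 -> P1=[6,1,4,3,3,0](2) P2=[2,4,1,0,7,5](2)
Move 6: P2 pit4 -> P1=[7,2,5,4,4,0](2) P2=[2,4,1,0,0,6](3)
Move 7: P2 pit2 -> P1=[7,2,0,4,4,0](2) P2=[2,4,0,0,0,6](9)

Answer: 7 2 0 4 4 0 2 2 4 0 0 0 6 9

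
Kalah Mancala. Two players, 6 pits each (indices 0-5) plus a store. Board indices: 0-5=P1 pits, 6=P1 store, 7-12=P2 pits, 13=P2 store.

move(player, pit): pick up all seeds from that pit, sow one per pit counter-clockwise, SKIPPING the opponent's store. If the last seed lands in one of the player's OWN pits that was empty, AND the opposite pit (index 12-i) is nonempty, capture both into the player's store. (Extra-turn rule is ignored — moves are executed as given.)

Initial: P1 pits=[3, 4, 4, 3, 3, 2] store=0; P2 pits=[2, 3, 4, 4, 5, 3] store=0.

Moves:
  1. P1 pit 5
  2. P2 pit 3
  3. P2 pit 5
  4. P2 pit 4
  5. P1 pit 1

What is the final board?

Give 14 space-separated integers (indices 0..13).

Move 1: P1 pit5 -> P1=[3,4,4,3,3,0](1) P2=[3,3,4,4,5,3](0)
Move 2: P2 pit3 -> P1=[4,4,4,3,3,0](1) P2=[3,3,4,0,6,4](1)
Move 3: P2 pit5 -> P1=[5,5,5,3,3,0](1) P2=[3,3,4,0,6,0](2)
Move 4: P2 pit4 -> P1=[6,6,6,4,3,0](1) P2=[3,3,4,0,0,1](3)
Move 5: P1 pit1 -> P1=[6,0,7,5,4,1](2) P2=[4,3,4,0,0,1](3)

Answer: 6 0 7 5 4 1 2 4 3 4 0 0 1 3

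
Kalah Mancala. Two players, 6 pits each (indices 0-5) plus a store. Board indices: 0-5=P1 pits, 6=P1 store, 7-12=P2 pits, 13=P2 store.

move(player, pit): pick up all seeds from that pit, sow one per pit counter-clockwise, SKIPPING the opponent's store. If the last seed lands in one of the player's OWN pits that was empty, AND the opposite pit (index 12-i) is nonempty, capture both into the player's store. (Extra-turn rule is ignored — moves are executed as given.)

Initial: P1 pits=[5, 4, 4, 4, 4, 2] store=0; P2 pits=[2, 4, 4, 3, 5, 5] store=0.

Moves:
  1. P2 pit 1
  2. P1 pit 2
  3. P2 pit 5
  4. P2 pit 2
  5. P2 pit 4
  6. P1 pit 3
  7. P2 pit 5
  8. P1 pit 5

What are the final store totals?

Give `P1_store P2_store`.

Answer: 3 4

Derivation:
Move 1: P2 pit1 -> P1=[5,4,4,4,4,2](0) P2=[2,0,5,4,6,6](0)
Move 2: P1 pit2 -> P1=[5,4,0,5,5,3](1) P2=[2,0,5,4,6,6](0)
Move 3: P2 pit5 -> P1=[6,5,1,6,6,3](1) P2=[2,0,5,4,6,0](1)
Move 4: P2 pit2 -> P1=[7,5,1,6,6,3](1) P2=[2,0,0,5,7,1](2)
Move 5: P2 pit4 -> P1=[8,6,2,7,7,3](1) P2=[2,0,0,5,0,2](3)
Move 6: P1 pit3 -> P1=[8,6,2,0,8,4](2) P2=[3,1,1,6,0,2](3)
Move 7: P2 pit5 -> P1=[9,6,2,0,8,4](2) P2=[3,1,1,6,0,0](4)
Move 8: P1 pit5 -> P1=[9,6,2,0,8,0](3) P2=[4,2,2,6,0,0](4)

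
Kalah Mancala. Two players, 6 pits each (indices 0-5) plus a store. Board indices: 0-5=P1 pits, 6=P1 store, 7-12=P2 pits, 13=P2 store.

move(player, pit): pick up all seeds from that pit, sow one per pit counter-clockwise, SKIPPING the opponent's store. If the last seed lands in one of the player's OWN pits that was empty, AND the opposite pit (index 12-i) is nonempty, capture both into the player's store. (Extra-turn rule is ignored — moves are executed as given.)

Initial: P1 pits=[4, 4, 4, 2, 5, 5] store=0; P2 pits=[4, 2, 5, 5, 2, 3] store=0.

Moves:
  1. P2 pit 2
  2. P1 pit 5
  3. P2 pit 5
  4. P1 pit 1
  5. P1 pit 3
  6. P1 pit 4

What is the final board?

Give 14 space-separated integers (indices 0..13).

Answer: 6 0 6 0 0 3 4 6 4 2 8 4 0 2

Derivation:
Move 1: P2 pit2 -> P1=[5,4,4,2,5,5](0) P2=[4,2,0,6,3,4](1)
Move 2: P1 pit5 -> P1=[5,4,4,2,5,0](1) P2=[5,3,1,7,3,4](1)
Move 3: P2 pit5 -> P1=[6,5,5,2,5,0](1) P2=[5,3,1,7,3,0](2)
Move 4: P1 pit1 -> P1=[6,0,6,3,6,1](2) P2=[5,3,1,7,3,0](2)
Move 5: P1 pit3 -> P1=[6,0,6,0,7,2](3) P2=[5,3,1,7,3,0](2)
Move 6: P1 pit4 -> P1=[6,0,6,0,0,3](4) P2=[6,4,2,8,4,0](2)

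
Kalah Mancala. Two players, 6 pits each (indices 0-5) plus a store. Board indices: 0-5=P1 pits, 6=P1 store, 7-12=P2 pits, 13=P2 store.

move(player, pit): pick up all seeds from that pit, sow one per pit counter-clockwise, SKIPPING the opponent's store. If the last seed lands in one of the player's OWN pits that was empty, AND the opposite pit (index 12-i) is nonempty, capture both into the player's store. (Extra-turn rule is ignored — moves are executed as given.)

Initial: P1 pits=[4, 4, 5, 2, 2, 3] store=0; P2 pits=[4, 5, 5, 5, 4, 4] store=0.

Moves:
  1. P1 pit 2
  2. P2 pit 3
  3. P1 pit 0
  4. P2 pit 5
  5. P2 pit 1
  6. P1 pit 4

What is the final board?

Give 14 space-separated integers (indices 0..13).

Move 1: P1 pit2 -> P1=[4,4,0,3,3,4](1) P2=[5,5,5,5,4,4](0)
Move 2: P2 pit3 -> P1=[5,5,0,3,3,4](1) P2=[5,5,5,0,5,5](1)
Move 3: P1 pit0 -> P1=[0,6,1,4,4,5](1) P2=[5,5,5,0,5,5](1)
Move 4: P2 pit5 -> P1=[1,7,2,5,4,5](1) P2=[5,5,5,0,5,0](2)
Move 5: P2 pit1 -> P1=[1,7,2,5,4,5](1) P2=[5,0,6,1,6,1](3)
Move 6: P1 pit4 -> P1=[1,7,2,5,0,6](2) P2=[6,1,6,1,6,1](3)

Answer: 1 7 2 5 0 6 2 6 1 6 1 6 1 3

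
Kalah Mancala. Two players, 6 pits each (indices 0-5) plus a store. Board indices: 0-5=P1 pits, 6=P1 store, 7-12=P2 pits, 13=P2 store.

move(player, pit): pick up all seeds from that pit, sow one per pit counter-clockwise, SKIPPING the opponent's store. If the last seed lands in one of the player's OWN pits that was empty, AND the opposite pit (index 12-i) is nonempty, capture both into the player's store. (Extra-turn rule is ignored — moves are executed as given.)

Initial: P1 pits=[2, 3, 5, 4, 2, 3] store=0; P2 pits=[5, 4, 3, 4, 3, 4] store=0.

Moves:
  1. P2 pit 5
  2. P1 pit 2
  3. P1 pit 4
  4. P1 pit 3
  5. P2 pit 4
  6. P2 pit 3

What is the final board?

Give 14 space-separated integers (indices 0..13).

Answer: 5 4 0 0 1 6 3 8 6 3 0 1 2 3

Derivation:
Move 1: P2 pit5 -> P1=[3,4,6,4,2,3](0) P2=[5,4,3,4,3,0](1)
Move 2: P1 pit2 -> P1=[3,4,0,5,3,4](1) P2=[6,5,3,4,3,0](1)
Move 3: P1 pit4 -> P1=[3,4,0,5,0,5](2) P2=[7,5,3,4,3,0](1)
Move 4: P1 pit3 -> P1=[3,4,0,0,1,6](3) P2=[8,6,3,4,3,0](1)
Move 5: P2 pit4 -> P1=[4,4,0,0,1,6](3) P2=[8,6,3,4,0,1](2)
Move 6: P2 pit3 -> P1=[5,4,0,0,1,6](3) P2=[8,6,3,0,1,2](3)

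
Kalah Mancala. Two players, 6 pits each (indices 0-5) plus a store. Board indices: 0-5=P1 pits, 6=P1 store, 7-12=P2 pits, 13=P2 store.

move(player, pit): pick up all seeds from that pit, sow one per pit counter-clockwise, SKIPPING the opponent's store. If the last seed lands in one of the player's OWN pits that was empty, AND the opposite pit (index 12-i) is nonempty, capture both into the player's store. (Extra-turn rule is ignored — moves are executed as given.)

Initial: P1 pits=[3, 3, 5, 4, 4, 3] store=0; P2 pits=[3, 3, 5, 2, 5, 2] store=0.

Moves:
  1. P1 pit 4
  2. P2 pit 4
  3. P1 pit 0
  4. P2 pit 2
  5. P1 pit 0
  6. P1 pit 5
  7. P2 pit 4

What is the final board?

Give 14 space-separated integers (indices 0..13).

Answer: 0 6 7 5 0 0 7 5 1 1 3 0 5 2

Derivation:
Move 1: P1 pit4 -> P1=[3,3,5,4,0,4](1) P2=[4,4,5,2,5,2](0)
Move 2: P2 pit4 -> P1=[4,4,6,4,0,4](1) P2=[4,4,5,2,0,3](1)
Move 3: P1 pit0 -> P1=[0,5,7,5,0,4](6) P2=[4,0,5,2,0,3](1)
Move 4: P2 pit2 -> P1=[1,5,7,5,0,4](6) P2=[4,0,0,3,1,4](2)
Move 5: P1 pit0 -> P1=[0,6,7,5,0,4](6) P2=[4,0,0,3,1,4](2)
Move 6: P1 pit5 -> P1=[0,6,7,5,0,0](7) P2=[5,1,1,3,1,4](2)
Move 7: P2 pit4 -> P1=[0,6,7,5,0,0](7) P2=[5,1,1,3,0,5](2)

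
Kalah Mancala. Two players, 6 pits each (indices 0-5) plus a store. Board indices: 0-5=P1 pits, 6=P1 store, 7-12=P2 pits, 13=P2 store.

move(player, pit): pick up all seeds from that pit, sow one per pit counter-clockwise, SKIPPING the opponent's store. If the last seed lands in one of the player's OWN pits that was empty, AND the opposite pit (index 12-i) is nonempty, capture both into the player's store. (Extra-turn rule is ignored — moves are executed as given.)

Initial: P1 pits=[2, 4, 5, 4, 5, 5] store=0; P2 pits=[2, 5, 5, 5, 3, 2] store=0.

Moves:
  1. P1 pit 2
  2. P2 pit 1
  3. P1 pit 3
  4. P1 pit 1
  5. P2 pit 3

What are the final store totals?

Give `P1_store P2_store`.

Move 1: P1 pit2 -> P1=[2,4,0,5,6,6](1) P2=[3,5,5,5,3,2](0)
Move 2: P2 pit1 -> P1=[2,4,0,5,6,6](1) P2=[3,0,6,6,4,3](1)
Move 3: P1 pit3 -> P1=[2,4,0,0,7,7](2) P2=[4,1,6,6,4,3](1)
Move 4: P1 pit1 -> P1=[2,0,1,1,8,8](2) P2=[4,1,6,6,4,3](1)
Move 5: P2 pit3 -> P1=[3,1,2,1,8,8](2) P2=[4,1,6,0,5,4](2)

Answer: 2 2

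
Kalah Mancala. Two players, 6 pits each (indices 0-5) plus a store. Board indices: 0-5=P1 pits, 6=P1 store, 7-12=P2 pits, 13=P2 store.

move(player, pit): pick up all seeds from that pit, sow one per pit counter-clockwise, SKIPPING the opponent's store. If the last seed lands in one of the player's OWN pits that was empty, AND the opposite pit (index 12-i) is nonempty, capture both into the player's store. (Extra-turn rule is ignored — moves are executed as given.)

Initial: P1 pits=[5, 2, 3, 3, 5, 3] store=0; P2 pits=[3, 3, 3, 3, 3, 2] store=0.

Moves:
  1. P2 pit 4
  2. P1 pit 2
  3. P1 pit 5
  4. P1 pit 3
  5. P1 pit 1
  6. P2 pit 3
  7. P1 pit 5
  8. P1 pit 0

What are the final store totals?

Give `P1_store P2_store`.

Move 1: P2 pit4 -> P1=[6,2,3,3,5,3](0) P2=[3,3,3,3,0,3](1)
Move 2: P1 pit2 -> P1=[6,2,0,4,6,4](0) P2=[3,3,3,3,0,3](1)
Move 3: P1 pit5 -> P1=[6,2,0,4,6,0](1) P2=[4,4,4,3,0,3](1)
Move 4: P1 pit3 -> P1=[6,2,0,0,7,1](2) P2=[5,4,4,3,0,3](1)
Move 5: P1 pit1 -> P1=[6,0,1,0,7,1](7) P2=[5,4,0,3,0,3](1)
Move 6: P2 pit3 -> P1=[6,0,1,0,7,1](7) P2=[5,4,0,0,1,4](2)
Move 7: P1 pit5 -> P1=[6,0,1,0,7,0](8) P2=[5,4,0,0,1,4](2)
Move 8: P1 pit0 -> P1=[0,1,2,1,8,1](9) P2=[5,4,0,0,1,4](2)

Answer: 9 2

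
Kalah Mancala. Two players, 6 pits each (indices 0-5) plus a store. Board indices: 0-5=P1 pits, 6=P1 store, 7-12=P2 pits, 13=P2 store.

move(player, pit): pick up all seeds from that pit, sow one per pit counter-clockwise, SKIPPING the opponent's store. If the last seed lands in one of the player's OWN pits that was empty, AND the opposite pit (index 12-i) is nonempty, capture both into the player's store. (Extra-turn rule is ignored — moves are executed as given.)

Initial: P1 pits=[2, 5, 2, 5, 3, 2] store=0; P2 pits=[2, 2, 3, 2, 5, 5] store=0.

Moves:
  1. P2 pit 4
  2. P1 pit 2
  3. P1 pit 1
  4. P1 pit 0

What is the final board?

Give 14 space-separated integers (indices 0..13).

Move 1: P2 pit4 -> P1=[3,6,3,5,3,2](0) P2=[2,2,3,2,0,6](1)
Move 2: P1 pit2 -> P1=[3,6,0,6,4,3](0) P2=[2,2,3,2,0,6](1)
Move 3: P1 pit1 -> P1=[3,0,1,7,5,4](1) P2=[3,2,3,2,0,6](1)
Move 4: P1 pit0 -> P1=[0,1,2,8,5,4](1) P2=[3,2,3,2,0,6](1)

Answer: 0 1 2 8 5 4 1 3 2 3 2 0 6 1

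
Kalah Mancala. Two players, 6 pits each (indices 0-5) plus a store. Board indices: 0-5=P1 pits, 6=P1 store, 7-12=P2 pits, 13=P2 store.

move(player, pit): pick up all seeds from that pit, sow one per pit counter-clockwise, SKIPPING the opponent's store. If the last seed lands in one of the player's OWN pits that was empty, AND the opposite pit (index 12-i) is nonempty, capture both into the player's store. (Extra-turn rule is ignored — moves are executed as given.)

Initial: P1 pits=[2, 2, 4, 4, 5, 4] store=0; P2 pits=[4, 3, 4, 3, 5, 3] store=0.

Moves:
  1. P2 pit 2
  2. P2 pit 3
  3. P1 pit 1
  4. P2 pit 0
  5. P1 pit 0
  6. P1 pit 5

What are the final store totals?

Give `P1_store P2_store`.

Move 1: P2 pit2 -> P1=[2,2,4,4,5,4](0) P2=[4,3,0,4,6,4](1)
Move 2: P2 pit3 -> P1=[3,2,4,4,5,4](0) P2=[4,3,0,0,7,5](2)
Move 3: P1 pit1 -> P1=[3,0,5,5,5,4](0) P2=[4,3,0,0,7,5](2)
Move 4: P2 pit0 -> P1=[3,0,5,5,5,4](0) P2=[0,4,1,1,8,5](2)
Move 5: P1 pit0 -> P1=[0,1,6,6,5,4](0) P2=[0,4,1,1,8,5](2)
Move 6: P1 pit5 -> P1=[0,1,6,6,5,0](1) P2=[1,5,2,1,8,5](2)

Answer: 1 2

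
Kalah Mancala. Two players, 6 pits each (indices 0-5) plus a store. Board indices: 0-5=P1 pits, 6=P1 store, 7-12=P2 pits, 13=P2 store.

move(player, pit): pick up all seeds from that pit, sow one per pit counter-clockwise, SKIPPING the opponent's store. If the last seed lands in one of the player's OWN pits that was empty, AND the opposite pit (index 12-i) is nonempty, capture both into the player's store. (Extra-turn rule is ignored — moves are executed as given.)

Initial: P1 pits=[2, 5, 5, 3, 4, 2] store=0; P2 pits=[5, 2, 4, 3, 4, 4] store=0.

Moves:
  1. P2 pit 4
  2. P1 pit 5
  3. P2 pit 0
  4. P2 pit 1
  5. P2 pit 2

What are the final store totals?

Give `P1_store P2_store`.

Answer: 1 3

Derivation:
Move 1: P2 pit4 -> P1=[3,6,5,3,4,2](0) P2=[5,2,4,3,0,5](1)
Move 2: P1 pit5 -> P1=[3,6,5,3,4,0](1) P2=[6,2,4,3,0,5](1)
Move 3: P2 pit0 -> P1=[3,6,5,3,4,0](1) P2=[0,3,5,4,1,6](2)
Move 4: P2 pit1 -> P1=[3,6,5,3,4,0](1) P2=[0,0,6,5,2,6](2)
Move 5: P2 pit2 -> P1=[4,7,5,3,4,0](1) P2=[0,0,0,6,3,7](3)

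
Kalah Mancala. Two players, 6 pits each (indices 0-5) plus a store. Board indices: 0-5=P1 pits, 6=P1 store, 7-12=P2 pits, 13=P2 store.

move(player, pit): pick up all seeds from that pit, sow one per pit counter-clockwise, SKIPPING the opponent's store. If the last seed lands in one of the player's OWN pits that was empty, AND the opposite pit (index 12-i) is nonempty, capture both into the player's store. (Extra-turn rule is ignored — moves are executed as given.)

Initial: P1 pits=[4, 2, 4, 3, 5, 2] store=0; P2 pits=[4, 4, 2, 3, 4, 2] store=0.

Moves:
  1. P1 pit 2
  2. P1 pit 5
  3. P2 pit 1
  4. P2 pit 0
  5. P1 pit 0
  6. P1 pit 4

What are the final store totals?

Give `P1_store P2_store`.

Move 1: P1 pit2 -> P1=[4,2,0,4,6,3](1) P2=[4,4,2,3,4,2](0)
Move 2: P1 pit5 -> P1=[4,2,0,4,6,0](2) P2=[5,5,2,3,4,2](0)
Move 3: P2 pit1 -> P1=[4,2,0,4,6,0](2) P2=[5,0,3,4,5,3](1)
Move 4: P2 pit0 -> P1=[4,2,0,4,6,0](2) P2=[0,1,4,5,6,4](1)
Move 5: P1 pit0 -> P1=[0,3,1,5,7,0](2) P2=[0,1,4,5,6,4](1)
Move 6: P1 pit4 -> P1=[0,3,1,5,0,1](3) P2=[1,2,5,6,7,4](1)

Answer: 3 1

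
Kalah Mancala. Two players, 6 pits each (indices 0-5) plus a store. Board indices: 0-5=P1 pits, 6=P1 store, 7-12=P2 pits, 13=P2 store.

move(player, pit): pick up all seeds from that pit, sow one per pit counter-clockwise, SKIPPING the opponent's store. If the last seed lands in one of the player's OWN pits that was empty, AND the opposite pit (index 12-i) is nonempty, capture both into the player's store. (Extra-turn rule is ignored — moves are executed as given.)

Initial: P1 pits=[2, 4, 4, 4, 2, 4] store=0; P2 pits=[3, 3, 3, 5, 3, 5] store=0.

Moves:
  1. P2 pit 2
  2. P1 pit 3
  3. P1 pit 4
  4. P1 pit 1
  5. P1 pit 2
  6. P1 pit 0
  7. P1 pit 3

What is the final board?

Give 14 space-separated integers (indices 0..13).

Answer: 0 1 0 0 3 9 10 6 3 0 0 4 6 0

Derivation:
Move 1: P2 pit2 -> P1=[2,4,4,4,2,4](0) P2=[3,3,0,6,4,6](0)
Move 2: P1 pit3 -> P1=[2,4,4,0,3,5](1) P2=[4,3,0,6,4,6](0)
Move 3: P1 pit4 -> P1=[2,4,4,0,0,6](2) P2=[5,3,0,6,4,6](0)
Move 4: P1 pit1 -> P1=[2,0,5,1,1,7](2) P2=[5,3,0,6,4,6](0)
Move 5: P1 pit2 -> P1=[2,0,0,2,2,8](3) P2=[6,3,0,6,4,6](0)
Move 6: P1 pit0 -> P1=[0,1,0,2,2,8](10) P2=[6,3,0,0,4,6](0)
Move 7: P1 pit3 -> P1=[0,1,0,0,3,9](10) P2=[6,3,0,0,4,6](0)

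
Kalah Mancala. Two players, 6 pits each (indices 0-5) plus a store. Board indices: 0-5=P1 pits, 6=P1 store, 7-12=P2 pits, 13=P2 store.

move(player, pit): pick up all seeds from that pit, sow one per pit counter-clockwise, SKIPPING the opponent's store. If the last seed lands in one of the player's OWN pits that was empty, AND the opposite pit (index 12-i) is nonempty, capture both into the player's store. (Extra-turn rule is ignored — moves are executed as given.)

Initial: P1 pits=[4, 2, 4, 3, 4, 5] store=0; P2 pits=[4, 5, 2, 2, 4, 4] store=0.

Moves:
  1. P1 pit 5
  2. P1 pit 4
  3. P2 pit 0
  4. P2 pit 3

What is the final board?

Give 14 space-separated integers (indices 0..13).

Answer: 5 2 4 3 0 1 2 0 8 4 0 6 6 2

Derivation:
Move 1: P1 pit5 -> P1=[4,2,4,3,4,0](1) P2=[5,6,3,3,4,4](0)
Move 2: P1 pit4 -> P1=[4,2,4,3,0,1](2) P2=[6,7,3,3,4,4](0)
Move 3: P2 pit0 -> P1=[4,2,4,3,0,1](2) P2=[0,8,4,4,5,5](1)
Move 4: P2 pit3 -> P1=[5,2,4,3,0,1](2) P2=[0,8,4,0,6,6](2)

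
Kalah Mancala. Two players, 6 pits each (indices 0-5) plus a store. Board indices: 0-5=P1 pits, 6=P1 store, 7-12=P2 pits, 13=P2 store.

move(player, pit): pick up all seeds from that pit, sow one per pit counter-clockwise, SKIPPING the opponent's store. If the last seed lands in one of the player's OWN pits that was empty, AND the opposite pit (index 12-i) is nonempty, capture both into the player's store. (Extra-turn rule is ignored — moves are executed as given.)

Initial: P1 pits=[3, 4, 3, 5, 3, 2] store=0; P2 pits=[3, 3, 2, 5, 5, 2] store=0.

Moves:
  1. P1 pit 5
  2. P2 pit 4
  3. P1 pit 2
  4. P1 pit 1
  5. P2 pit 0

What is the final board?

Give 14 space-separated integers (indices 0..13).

Move 1: P1 pit5 -> P1=[3,4,3,5,3,0](1) P2=[4,3,2,5,5,2](0)
Move 2: P2 pit4 -> P1=[4,5,4,5,3,0](1) P2=[4,3,2,5,0,3](1)
Move 3: P1 pit2 -> P1=[4,5,0,6,4,1](2) P2=[4,3,2,5,0,3](1)
Move 4: P1 pit1 -> P1=[4,0,1,7,5,2](3) P2=[4,3,2,5,0,3](1)
Move 5: P2 pit0 -> P1=[4,0,1,7,5,2](3) P2=[0,4,3,6,1,3](1)

Answer: 4 0 1 7 5 2 3 0 4 3 6 1 3 1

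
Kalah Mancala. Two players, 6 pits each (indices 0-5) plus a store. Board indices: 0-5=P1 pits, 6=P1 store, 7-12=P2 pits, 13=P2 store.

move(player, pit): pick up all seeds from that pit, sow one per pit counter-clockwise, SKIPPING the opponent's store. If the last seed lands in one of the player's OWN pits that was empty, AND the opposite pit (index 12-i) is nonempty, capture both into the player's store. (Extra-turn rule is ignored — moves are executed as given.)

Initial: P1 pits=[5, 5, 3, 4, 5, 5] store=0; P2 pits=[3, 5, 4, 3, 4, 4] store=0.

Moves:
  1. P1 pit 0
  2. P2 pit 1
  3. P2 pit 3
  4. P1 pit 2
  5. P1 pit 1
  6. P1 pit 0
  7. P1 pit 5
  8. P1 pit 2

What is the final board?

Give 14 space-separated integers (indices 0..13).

Answer: 0 0 0 8 8 0 18 5 1 6 1 1 0 2

Derivation:
Move 1: P1 pit0 -> P1=[0,6,4,5,6,6](0) P2=[3,5,4,3,4,4](0)
Move 2: P2 pit1 -> P1=[0,6,4,5,6,6](0) P2=[3,0,5,4,5,5](1)
Move 3: P2 pit3 -> P1=[1,6,4,5,6,6](0) P2=[3,0,5,0,6,6](2)
Move 4: P1 pit2 -> P1=[1,6,0,6,7,7](1) P2=[3,0,5,0,6,6](2)
Move 5: P1 pit1 -> P1=[1,0,1,7,8,8](2) P2=[4,0,5,0,6,6](2)
Move 6: P1 pit0 -> P1=[0,0,1,7,8,8](9) P2=[4,0,5,0,0,6](2)
Move 7: P1 pit5 -> P1=[0,0,1,7,8,0](18) P2=[5,1,6,1,1,0](2)
Move 8: P1 pit2 -> P1=[0,0,0,8,8,0](18) P2=[5,1,6,1,1,0](2)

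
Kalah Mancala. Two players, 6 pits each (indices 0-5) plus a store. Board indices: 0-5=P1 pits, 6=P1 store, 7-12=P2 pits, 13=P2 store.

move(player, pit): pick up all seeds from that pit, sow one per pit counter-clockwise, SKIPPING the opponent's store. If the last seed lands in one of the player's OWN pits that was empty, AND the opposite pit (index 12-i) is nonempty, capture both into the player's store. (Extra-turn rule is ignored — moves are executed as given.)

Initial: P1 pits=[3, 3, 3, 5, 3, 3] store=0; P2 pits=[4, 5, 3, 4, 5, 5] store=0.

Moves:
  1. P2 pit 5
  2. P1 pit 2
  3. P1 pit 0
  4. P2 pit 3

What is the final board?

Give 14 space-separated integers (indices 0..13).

Answer: 1 5 1 8 5 4 1 4 5 3 0 6 1 2

Derivation:
Move 1: P2 pit5 -> P1=[4,4,4,6,3,3](0) P2=[4,5,3,4,5,0](1)
Move 2: P1 pit2 -> P1=[4,4,0,7,4,4](1) P2=[4,5,3,4,5,0](1)
Move 3: P1 pit0 -> P1=[0,5,1,8,5,4](1) P2=[4,5,3,4,5,0](1)
Move 4: P2 pit3 -> P1=[1,5,1,8,5,4](1) P2=[4,5,3,0,6,1](2)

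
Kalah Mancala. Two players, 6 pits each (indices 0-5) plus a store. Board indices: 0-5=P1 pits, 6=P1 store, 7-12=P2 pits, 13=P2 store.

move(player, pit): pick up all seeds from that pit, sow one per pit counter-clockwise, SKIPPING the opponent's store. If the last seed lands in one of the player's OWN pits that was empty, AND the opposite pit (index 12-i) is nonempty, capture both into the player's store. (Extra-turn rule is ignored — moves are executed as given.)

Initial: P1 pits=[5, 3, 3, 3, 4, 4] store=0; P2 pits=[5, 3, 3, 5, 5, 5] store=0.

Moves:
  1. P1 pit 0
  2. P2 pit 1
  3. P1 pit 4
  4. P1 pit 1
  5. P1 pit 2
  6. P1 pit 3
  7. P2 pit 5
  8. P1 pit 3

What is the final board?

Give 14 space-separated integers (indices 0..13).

Answer: 1 1 1 0 4 9 3 8 2 6 6 6 0 1

Derivation:
Move 1: P1 pit0 -> P1=[0,4,4,4,5,5](0) P2=[5,3,3,5,5,5](0)
Move 2: P2 pit1 -> P1=[0,4,4,4,5,5](0) P2=[5,0,4,6,6,5](0)
Move 3: P1 pit4 -> P1=[0,4,4,4,0,6](1) P2=[6,1,5,6,6,5](0)
Move 4: P1 pit1 -> P1=[0,0,5,5,1,7](1) P2=[6,1,5,6,6,5](0)
Move 5: P1 pit2 -> P1=[0,0,0,6,2,8](2) P2=[7,1,5,6,6,5](0)
Move 6: P1 pit3 -> P1=[0,0,0,0,3,9](3) P2=[8,2,6,6,6,5](0)
Move 7: P2 pit5 -> P1=[1,1,1,1,3,9](3) P2=[8,2,6,6,6,0](1)
Move 8: P1 pit3 -> P1=[1,1,1,0,4,9](3) P2=[8,2,6,6,6,0](1)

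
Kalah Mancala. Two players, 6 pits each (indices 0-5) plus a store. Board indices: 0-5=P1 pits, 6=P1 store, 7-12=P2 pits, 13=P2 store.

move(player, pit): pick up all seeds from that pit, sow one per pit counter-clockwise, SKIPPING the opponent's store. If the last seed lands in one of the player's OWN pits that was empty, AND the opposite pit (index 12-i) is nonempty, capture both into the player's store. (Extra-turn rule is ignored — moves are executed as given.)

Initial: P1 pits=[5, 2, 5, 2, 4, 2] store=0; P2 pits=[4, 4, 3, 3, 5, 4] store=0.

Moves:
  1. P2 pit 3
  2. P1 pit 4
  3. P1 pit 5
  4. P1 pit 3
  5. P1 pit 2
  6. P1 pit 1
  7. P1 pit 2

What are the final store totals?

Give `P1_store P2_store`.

Move 1: P2 pit3 -> P1=[5,2,5,2,4,2](0) P2=[4,4,3,0,6,5](1)
Move 2: P1 pit4 -> P1=[5,2,5,2,0,3](1) P2=[5,5,3,0,6,5](1)
Move 3: P1 pit5 -> P1=[5,2,5,2,0,0](2) P2=[6,6,3,0,6,5](1)
Move 4: P1 pit3 -> P1=[5,2,5,0,1,0](9) P2=[0,6,3,0,6,5](1)
Move 5: P1 pit2 -> P1=[5,2,0,1,2,1](10) P2=[1,6,3,0,6,5](1)
Move 6: P1 pit1 -> P1=[5,0,1,2,2,1](10) P2=[1,6,3,0,6,5](1)
Move 7: P1 pit2 -> P1=[5,0,0,3,2,1](10) P2=[1,6,3,0,6,5](1)

Answer: 10 1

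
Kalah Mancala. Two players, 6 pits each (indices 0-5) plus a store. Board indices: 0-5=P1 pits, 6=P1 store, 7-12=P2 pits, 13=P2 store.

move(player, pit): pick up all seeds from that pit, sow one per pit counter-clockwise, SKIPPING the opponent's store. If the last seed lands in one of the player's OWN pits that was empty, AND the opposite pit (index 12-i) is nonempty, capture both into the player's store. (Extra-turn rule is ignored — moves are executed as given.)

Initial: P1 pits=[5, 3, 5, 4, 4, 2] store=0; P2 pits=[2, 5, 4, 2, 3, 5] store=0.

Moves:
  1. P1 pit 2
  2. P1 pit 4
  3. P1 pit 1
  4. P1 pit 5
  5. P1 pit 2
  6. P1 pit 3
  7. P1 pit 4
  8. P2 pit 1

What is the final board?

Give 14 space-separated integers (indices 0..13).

Move 1: P1 pit2 -> P1=[5,3,0,5,5,3](1) P2=[3,5,4,2,3,5](0)
Move 2: P1 pit4 -> P1=[5,3,0,5,0,4](2) P2=[4,6,5,2,3,5](0)
Move 3: P1 pit1 -> P1=[5,0,1,6,0,4](9) P2=[4,0,5,2,3,5](0)
Move 4: P1 pit5 -> P1=[5,0,1,6,0,0](10) P2=[5,1,6,2,3,5](0)
Move 5: P1 pit2 -> P1=[5,0,0,7,0,0](10) P2=[5,1,6,2,3,5](0)
Move 6: P1 pit3 -> P1=[5,0,0,0,1,1](11) P2=[6,2,7,3,3,5](0)
Move 7: P1 pit4 -> P1=[5,0,0,0,0,2](11) P2=[6,2,7,3,3,5](0)
Move 8: P2 pit1 -> P1=[5,0,0,0,0,2](11) P2=[6,0,8,4,3,5](0)

Answer: 5 0 0 0 0 2 11 6 0 8 4 3 5 0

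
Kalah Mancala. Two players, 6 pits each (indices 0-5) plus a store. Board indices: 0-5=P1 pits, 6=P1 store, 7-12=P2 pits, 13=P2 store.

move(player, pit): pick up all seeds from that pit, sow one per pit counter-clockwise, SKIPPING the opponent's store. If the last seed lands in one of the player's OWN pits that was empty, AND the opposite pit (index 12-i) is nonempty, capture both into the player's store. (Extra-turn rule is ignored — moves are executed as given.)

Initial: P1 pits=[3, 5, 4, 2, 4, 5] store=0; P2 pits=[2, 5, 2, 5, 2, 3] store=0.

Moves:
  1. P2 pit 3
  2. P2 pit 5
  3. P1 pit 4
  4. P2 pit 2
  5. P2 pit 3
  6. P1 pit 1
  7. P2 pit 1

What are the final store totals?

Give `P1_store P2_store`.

Answer: 2 3

Derivation:
Move 1: P2 pit3 -> P1=[4,6,4,2,4,5](0) P2=[2,5,2,0,3,4](1)
Move 2: P2 pit5 -> P1=[5,7,5,2,4,5](0) P2=[2,5,2,0,3,0](2)
Move 3: P1 pit4 -> P1=[5,7,5,2,0,6](1) P2=[3,6,2,0,3,0](2)
Move 4: P2 pit2 -> P1=[5,7,5,2,0,6](1) P2=[3,6,0,1,4,0](2)
Move 5: P2 pit3 -> P1=[5,7,5,2,0,6](1) P2=[3,6,0,0,5,0](2)
Move 6: P1 pit1 -> P1=[5,0,6,3,1,7](2) P2=[4,7,0,0,5,0](2)
Move 7: P2 pit1 -> P1=[6,1,6,3,1,7](2) P2=[4,0,1,1,6,1](3)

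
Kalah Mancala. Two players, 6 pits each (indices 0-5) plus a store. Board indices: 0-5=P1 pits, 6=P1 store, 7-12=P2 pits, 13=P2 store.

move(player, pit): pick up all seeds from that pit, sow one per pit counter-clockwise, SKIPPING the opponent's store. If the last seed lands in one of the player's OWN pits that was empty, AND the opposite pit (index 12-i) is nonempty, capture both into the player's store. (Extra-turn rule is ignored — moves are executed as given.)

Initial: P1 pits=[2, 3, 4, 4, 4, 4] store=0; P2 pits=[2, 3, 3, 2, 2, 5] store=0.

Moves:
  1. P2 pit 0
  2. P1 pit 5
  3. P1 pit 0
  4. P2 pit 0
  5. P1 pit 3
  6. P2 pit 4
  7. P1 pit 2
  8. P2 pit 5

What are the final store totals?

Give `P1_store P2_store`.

Answer: 3 2

Derivation:
Move 1: P2 pit0 -> P1=[2,3,4,4,4,4](0) P2=[0,4,4,2,2,5](0)
Move 2: P1 pit5 -> P1=[2,3,4,4,4,0](1) P2=[1,5,5,2,2,5](0)
Move 3: P1 pit0 -> P1=[0,4,5,4,4,0](1) P2=[1,5,5,2,2,5](0)
Move 4: P2 pit0 -> P1=[0,4,5,4,4,0](1) P2=[0,6,5,2,2,5](0)
Move 5: P1 pit3 -> P1=[0,4,5,0,5,1](2) P2=[1,6,5,2,2,5](0)
Move 6: P2 pit4 -> P1=[0,4,5,0,5,1](2) P2=[1,6,5,2,0,6](1)
Move 7: P1 pit2 -> P1=[0,4,0,1,6,2](3) P2=[2,6,5,2,0,6](1)
Move 8: P2 pit5 -> P1=[1,5,1,2,7,2](3) P2=[2,6,5,2,0,0](2)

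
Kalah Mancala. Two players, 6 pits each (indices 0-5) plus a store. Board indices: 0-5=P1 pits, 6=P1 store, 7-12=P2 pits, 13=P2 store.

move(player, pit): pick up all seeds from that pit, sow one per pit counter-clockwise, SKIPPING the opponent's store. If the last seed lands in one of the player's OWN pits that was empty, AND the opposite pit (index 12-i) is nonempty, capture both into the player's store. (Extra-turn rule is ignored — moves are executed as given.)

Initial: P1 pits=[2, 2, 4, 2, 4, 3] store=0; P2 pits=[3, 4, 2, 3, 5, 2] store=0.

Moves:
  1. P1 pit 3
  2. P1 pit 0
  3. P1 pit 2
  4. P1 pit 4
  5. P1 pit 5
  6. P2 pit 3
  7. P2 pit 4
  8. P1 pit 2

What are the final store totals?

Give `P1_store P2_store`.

Move 1: P1 pit3 -> P1=[2,2,4,0,5,4](0) P2=[3,4,2,3,5,2](0)
Move 2: P1 pit0 -> P1=[0,3,5,0,5,4](0) P2=[3,4,2,3,5,2](0)
Move 3: P1 pit2 -> P1=[0,3,0,1,6,5](1) P2=[4,4,2,3,5,2](0)
Move 4: P1 pit4 -> P1=[0,3,0,1,0,6](2) P2=[5,5,3,4,5,2](0)
Move 5: P1 pit5 -> P1=[0,3,0,1,0,0](3) P2=[6,6,4,5,6,2](0)
Move 6: P2 pit3 -> P1=[1,4,0,1,0,0](3) P2=[6,6,4,0,7,3](1)
Move 7: P2 pit4 -> P1=[2,5,1,2,1,0](3) P2=[6,6,4,0,0,4](2)
Move 8: P1 pit2 -> P1=[2,5,0,3,1,0](3) P2=[6,6,4,0,0,4](2)

Answer: 3 2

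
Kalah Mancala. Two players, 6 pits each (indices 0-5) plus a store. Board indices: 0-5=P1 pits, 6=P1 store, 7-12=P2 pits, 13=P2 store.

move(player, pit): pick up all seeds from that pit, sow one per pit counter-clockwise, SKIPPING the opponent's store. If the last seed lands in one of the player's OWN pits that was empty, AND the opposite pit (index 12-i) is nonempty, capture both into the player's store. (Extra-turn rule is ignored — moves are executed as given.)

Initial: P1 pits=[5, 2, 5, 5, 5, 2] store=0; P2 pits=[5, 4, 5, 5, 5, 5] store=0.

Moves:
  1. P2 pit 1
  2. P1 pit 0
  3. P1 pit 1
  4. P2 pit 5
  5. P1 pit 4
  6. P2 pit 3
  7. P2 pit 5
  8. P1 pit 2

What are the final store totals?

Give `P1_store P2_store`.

Move 1: P2 pit1 -> P1=[5,2,5,5,5,2](0) P2=[5,0,6,6,6,6](0)
Move 2: P1 pit0 -> P1=[0,3,6,6,6,3](0) P2=[5,0,6,6,6,6](0)
Move 3: P1 pit1 -> P1=[0,0,7,7,7,3](0) P2=[5,0,6,6,6,6](0)
Move 4: P2 pit5 -> P1=[1,1,8,8,8,3](0) P2=[5,0,6,6,6,0](1)
Move 5: P1 pit4 -> P1=[1,1,8,8,0,4](1) P2=[6,1,7,7,7,1](1)
Move 6: P2 pit3 -> P1=[2,2,9,9,0,4](1) P2=[6,1,7,0,8,2](2)
Move 7: P2 pit5 -> P1=[3,2,9,9,0,4](1) P2=[6,1,7,0,8,0](3)
Move 8: P1 pit2 -> P1=[3,2,0,10,1,5](2) P2=[7,2,8,1,9,0](3)

Answer: 2 3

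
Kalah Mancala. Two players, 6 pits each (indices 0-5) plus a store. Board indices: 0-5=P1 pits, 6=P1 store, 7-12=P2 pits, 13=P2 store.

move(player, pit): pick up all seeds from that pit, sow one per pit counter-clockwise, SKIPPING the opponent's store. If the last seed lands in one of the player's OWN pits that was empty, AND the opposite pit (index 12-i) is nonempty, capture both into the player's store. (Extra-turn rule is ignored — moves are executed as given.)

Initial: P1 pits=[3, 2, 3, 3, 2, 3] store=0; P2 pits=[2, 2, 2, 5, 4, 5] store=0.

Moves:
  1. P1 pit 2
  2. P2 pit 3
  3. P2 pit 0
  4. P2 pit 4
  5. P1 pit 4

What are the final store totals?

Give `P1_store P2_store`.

Answer: 1 2

Derivation:
Move 1: P1 pit2 -> P1=[3,2,0,4,3,4](0) P2=[2,2,2,5,4,5](0)
Move 2: P2 pit3 -> P1=[4,3,0,4,3,4](0) P2=[2,2,2,0,5,6](1)
Move 3: P2 pit0 -> P1=[4,3,0,4,3,4](0) P2=[0,3,3,0,5,6](1)
Move 4: P2 pit4 -> P1=[5,4,1,4,3,4](0) P2=[0,3,3,0,0,7](2)
Move 5: P1 pit4 -> P1=[5,4,1,4,0,5](1) P2=[1,3,3,0,0,7](2)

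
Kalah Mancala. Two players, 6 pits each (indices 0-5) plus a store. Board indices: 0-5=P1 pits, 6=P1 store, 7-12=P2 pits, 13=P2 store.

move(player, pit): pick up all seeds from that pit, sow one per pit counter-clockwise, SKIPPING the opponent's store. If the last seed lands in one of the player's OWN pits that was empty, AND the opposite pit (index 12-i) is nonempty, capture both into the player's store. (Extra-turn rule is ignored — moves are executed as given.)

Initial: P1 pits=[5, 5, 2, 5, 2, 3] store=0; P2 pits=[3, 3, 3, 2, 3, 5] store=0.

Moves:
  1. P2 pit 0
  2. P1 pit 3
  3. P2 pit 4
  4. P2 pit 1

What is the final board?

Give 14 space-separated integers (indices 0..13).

Answer: 6 5 2 0 3 4 1 1 0 5 4 1 7 2

Derivation:
Move 1: P2 pit0 -> P1=[5,5,2,5,2,3](0) P2=[0,4,4,3,3,5](0)
Move 2: P1 pit3 -> P1=[5,5,2,0,3,4](1) P2=[1,5,4,3,3,5](0)
Move 3: P2 pit4 -> P1=[6,5,2,0,3,4](1) P2=[1,5,4,3,0,6](1)
Move 4: P2 pit1 -> P1=[6,5,2,0,3,4](1) P2=[1,0,5,4,1,7](2)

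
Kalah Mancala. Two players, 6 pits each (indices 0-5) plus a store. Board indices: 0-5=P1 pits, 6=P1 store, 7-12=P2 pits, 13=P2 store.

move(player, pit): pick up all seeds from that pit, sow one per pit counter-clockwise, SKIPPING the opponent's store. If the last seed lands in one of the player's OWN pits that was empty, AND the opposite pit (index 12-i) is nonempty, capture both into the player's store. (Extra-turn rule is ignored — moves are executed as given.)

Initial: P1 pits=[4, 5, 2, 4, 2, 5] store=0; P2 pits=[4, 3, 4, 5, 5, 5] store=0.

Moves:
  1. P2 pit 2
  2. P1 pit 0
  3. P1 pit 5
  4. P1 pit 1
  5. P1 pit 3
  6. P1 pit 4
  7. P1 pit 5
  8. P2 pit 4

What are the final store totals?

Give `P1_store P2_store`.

Answer: 5 2

Derivation:
Move 1: P2 pit2 -> P1=[4,5,2,4,2,5](0) P2=[4,3,0,6,6,6](1)
Move 2: P1 pit0 -> P1=[0,6,3,5,3,5](0) P2=[4,3,0,6,6,6](1)
Move 3: P1 pit5 -> P1=[0,6,3,5,3,0](1) P2=[5,4,1,7,6,6](1)
Move 4: P1 pit1 -> P1=[0,0,4,6,4,1](2) P2=[6,4,1,7,6,6](1)
Move 5: P1 pit3 -> P1=[0,0,4,0,5,2](3) P2=[7,5,2,7,6,6](1)
Move 6: P1 pit4 -> P1=[0,0,4,0,0,3](4) P2=[8,6,3,7,6,6](1)
Move 7: P1 pit5 -> P1=[0,0,4,0,0,0](5) P2=[9,7,3,7,6,6](1)
Move 8: P2 pit4 -> P1=[1,1,5,1,0,0](5) P2=[9,7,3,7,0,7](2)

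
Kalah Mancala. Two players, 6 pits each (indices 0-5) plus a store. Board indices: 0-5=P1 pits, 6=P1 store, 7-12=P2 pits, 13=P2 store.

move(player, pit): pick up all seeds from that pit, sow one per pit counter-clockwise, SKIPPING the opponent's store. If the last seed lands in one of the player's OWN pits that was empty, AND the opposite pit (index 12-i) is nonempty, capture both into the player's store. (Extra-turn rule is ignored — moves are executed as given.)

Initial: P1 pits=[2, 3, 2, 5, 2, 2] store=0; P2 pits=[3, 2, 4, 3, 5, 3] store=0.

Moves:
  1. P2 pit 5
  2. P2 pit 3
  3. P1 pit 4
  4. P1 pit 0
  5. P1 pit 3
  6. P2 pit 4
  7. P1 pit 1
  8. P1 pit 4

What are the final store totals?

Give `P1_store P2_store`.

Move 1: P2 pit5 -> P1=[3,4,2,5,2,2](0) P2=[3,2,4,3,5,0](1)
Move 2: P2 pit3 -> P1=[3,4,2,5,2,2](0) P2=[3,2,4,0,6,1](2)
Move 3: P1 pit4 -> P1=[3,4,2,5,0,3](1) P2=[3,2,4,0,6,1](2)
Move 4: P1 pit0 -> P1=[0,5,3,6,0,3](1) P2=[3,2,4,0,6,1](2)
Move 5: P1 pit3 -> P1=[0,5,3,0,1,4](2) P2=[4,3,5,0,6,1](2)
Move 6: P2 pit4 -> P1=[1,6,4,1,1,4](2) P2=[4,3,5,0,0,2](3)
Move 7: P1 pit1 -> P1=[1,0,5,2,2,5](3) P2=[5,3,5,0,0,2](3)
Move 8: P1 pit4 -> P1=[1,0,5,2,0,6](4) P2=[5,3,5,0,0,2](3)

Answer: 4 3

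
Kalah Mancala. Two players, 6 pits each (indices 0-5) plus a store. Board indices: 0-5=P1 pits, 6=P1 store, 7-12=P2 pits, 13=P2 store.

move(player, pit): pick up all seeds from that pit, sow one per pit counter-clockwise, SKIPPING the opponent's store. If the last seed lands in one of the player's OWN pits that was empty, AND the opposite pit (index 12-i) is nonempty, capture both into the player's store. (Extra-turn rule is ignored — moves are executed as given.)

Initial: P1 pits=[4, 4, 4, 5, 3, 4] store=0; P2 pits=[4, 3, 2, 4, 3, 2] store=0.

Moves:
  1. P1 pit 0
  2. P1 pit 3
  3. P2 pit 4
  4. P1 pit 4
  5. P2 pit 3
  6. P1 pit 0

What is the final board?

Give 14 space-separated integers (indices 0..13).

Answer: 0 6 6 0 0 6 2 6 5 4 0 1 4 2

Derivation:
Move 1: P1 pit0 -> P1=[0,5,5,6,4,4](0) P2=[4,3,2,4,3,2](0)
Move 2: P1 pit3 -> P1=[0,5,5,0,5,5](1) P2=[5,4,3,4,3,2](0)
Move 3: P2 pit4 -> P1=[1,5,5,0,5,5](1) P2=[5,4,3,4,0,3](1)
Move 4: P1 pit4 -> P1=[1,5,5,0,0,6](2) P2=[6,5,4,4,0,3](1)
Move 5: P2 pit3 -> P1=[2,5,5,0,0,6](2) P2=[6,5,4,0,1,4](2)
Move 6: P1 pit0 -> P1=[0,6,6,0,0,6](2) P2=[6,5,4,0,1,4](2)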